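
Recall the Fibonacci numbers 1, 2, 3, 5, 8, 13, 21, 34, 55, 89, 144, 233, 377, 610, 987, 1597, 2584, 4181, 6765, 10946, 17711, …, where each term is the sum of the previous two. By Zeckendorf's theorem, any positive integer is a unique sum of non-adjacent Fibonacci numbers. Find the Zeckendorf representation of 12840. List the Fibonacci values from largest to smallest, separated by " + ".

12840 − 10946 = 1894
1894 − 1597 = 297
297 − 233 = 64
64 − 55 = 9
9 − 8 = 1
1 − 1 = 0
So 12840 = 10946 + 1597 + 233 + 55 + 8 + 1, with no two terms consecutive in the sequence.

10946 + 1597 + 233 + 55 + 8 + 1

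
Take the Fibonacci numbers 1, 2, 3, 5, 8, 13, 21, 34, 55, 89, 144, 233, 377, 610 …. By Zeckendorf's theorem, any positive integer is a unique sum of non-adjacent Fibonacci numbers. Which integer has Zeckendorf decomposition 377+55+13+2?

377+55+13+2 = 447.

447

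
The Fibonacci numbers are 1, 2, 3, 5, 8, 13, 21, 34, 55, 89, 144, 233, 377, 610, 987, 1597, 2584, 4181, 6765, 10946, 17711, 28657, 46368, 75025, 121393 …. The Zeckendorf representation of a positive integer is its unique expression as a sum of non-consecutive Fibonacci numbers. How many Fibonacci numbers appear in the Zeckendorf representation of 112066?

6

112066: greatest Fibonacci not exceeding it is 75025, leaving 37041
37041: greatest Fibonacci not exceeding it is 28657, leaving 8384
8384: greatest Fibonacci not exceeding it is 6765, leaving 1619
1619: greatest Fibonacci not exceeding it is 1597, leaving 22
22: greatest Fibonacci not exceeding it is 21, leaving 1
1: greatest Fibonacci not exceeding it is 1, leaving 0
112066 = 75025 + 28657 + 6765 + 1597 + 21 + 1, which has 6 terms.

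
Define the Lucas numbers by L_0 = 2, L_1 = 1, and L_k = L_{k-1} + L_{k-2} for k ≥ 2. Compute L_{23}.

64079

Iterating the recurrence up to L_{17} = 3571 and L_{16} = 2207:
L_{18} = L_{17} + L_{16} = 3571 + 2207 = 5778
L_{19} = L_{18} + L_{17} = 5778 + 3571 = 9349
L_{20} = L_{19} + L_{18} = 9349 + 5778 = 15127
L_{21} = L_{20} + L_{19} = 15127 + 9349 = 24476
L_{22} = L_{21} + L_{20} = 24476 + 15127 = 39603
L_{23} = L_{22} + L_{21} = 39603 + 24476 = 64079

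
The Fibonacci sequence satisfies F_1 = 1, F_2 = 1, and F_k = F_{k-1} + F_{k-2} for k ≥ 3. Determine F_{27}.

196418

Iterating the recurrence up to F_{20} = 6765 and F_{19} = 4181:
F_{21} = F_{20} + F_{19} = 6765 + 4181 = 10946
F_{22} = F_{21} + F_{20} = 10946 + 6765 = 17711
F_{23} = F_{22} + F_{21} = 17711 + 10946 = 28657
F_{24} = F_{23} + F_{22} = 28657 + 17711 = 46368
F_{25} = F_{24} + F_{23} = 46368 + 28657 = 75025
F_{26} = F_{25} + F_{24} = 75025 + 46368 = 121393
F_{27} = F_{26} + F_{25} = 121393 + 75025 = 196418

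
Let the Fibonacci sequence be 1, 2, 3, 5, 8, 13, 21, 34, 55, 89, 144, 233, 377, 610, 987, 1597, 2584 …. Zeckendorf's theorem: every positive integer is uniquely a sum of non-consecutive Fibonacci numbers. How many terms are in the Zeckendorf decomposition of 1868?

Greedily peel off the largest Fibonacci term at each step:
largest Fibonacci ≤ 1868 is 1597; 1868 − 1597 = 271
largest Fibonacci ≤ 271 is 233; 271 − 233 = 38
largest Fibonacci ≤ 38 is 34; 38 − 34 = 4
largest Fibonacci ≤ 4 is 3; 4 − 3 = 1
largest Fibonacci ≤ 1 is 1; 1 − 1 = 0
1868 = 1597 + 233 + 34 + 3 + 1, which has 5 terms.

5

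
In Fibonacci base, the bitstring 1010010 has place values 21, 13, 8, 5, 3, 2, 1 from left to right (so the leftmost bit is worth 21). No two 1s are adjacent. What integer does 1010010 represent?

31

Summing the place values of the 1 bits: 21 + 8 + 2 = 31.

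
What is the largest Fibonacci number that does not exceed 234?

233 ≤ 234 < 377, so the largest Fibonacci number not exceeding 234 is 233.

233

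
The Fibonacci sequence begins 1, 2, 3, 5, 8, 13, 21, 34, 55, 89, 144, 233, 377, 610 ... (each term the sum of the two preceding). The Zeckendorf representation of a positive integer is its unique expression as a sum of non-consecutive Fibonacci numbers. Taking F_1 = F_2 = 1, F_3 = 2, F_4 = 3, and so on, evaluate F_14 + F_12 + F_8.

F_14 + F_12 + F_8 = 377 + 144 + 21 = 542.

542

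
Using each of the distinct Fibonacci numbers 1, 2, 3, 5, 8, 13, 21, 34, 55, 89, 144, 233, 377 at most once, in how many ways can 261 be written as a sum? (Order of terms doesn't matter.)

Starting from the Zeckendorf form and repeatedly splitting a term F_k into F_{k−1} + F_{k−2} (when neither is already used) reaches every representation.
261 = 233+21+5+2 = 233+13+8+5+2 = 144+89+21+5+2 = … (3 more), for 6 in all.

6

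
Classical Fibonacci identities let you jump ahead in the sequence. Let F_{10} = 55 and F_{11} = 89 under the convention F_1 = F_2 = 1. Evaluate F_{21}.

By F_{2k+1} = F_k² + F_{k+1}²: F_{21} = 55² + 89² = 3025 + 7921 = 10946.

10946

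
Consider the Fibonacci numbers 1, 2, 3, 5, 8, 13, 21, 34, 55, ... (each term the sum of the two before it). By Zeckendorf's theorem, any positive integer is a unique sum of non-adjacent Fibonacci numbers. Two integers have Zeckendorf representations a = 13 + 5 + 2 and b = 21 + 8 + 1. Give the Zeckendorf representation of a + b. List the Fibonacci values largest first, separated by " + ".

The two numbers are 20 and 30, so their sum is 50.
Greedily peel off the largest Fibonacci term at each step:
34 ≤ 50 < 55, so take 34; remainder 16
13 ≤ 16 < 21, so take 13; remainder 3
3 ≤ 3 < 5, so take 3; remainder 0

34 + 13 + 3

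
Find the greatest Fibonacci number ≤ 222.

144

144 ≤ 222 < 233, so the largest Fibonacci number not exceeding 222 is 144.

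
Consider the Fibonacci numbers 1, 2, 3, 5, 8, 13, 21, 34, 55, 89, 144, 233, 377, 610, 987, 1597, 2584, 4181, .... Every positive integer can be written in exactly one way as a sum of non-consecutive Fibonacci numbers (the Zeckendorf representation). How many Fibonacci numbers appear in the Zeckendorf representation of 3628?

3628 − 2584 = 1044
1044 − 987 = 57
57 − 55 = 2
2 − 2 = 0
3628 = 2584 + 987 + 55 + 2, which has 4 terms.

4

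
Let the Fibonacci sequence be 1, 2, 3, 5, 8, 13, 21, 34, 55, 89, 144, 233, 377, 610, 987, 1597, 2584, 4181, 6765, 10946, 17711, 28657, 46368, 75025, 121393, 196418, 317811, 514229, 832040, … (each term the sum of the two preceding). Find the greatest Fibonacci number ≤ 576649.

514229 ≤ 576649 < 832040, so the largest Fibonacci number not exceeding 576649 is 514229.

514229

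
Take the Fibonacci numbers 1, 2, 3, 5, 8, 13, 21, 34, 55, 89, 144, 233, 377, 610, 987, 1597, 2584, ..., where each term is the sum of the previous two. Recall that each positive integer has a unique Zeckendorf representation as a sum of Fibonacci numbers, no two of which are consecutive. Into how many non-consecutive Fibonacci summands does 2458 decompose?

5

Repeatedly subtract the largest Fibonacci number that fits:
2458 − 1597 = 861
861 − 610 = 251
251 − 233 = 18
18 − 13 = 5
5 − 5 = 0
2458 = 1597 + 610 + 233 + 13 + 5, which has 5 terms.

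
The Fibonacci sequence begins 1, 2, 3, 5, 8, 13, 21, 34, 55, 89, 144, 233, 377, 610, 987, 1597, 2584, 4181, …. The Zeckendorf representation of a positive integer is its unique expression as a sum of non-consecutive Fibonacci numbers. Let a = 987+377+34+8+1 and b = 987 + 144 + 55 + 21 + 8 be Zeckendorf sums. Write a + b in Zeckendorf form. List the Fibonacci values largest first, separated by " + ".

2584 + 34 + 3 + 1

The two numbers are 1407 and 1215, so their sum is 2622.
Greedy algorithm:
2622: greatest Fibonacci not exceeding it is 2584, leaving 38
38: greatest Fibonacci not exceeding it is 34, leaving 4
4: greatest Fibonacci not exceeding it is 3, leaving 1
1: greatest Fibonacci not exceeding it is 1, leaving 0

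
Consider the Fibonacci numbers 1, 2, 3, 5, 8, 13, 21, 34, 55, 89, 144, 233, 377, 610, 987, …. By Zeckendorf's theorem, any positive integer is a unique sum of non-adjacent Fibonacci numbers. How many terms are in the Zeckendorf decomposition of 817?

4

817: greatest Fibonacci not exceeding it is 610, leaving 207
207: greatest Fibonacci not exceeding it is 144, leaving 63
63: greatest Fibonacci not exceeding it is 55, leaving 8
8: greatest Fibonacci not exceeding it is 8, leaving 0
817 = 610 + 144 + 55 + 8, which has 4 terms.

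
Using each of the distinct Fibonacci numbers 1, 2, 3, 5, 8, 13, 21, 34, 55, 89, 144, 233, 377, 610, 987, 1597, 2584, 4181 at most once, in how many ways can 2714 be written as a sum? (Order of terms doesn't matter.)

12

Each representation comes from the Zeckendorf form by replacing some F_k with F_{k−1} + F_{k−2} where possible.
2714 = 2584+89+34+5+2 = 2584+89+21+13+5+2 = 1597+987+89+34+5+2 = 2584+55+34+21+13+5+2 = … (8 more), for 12 in all.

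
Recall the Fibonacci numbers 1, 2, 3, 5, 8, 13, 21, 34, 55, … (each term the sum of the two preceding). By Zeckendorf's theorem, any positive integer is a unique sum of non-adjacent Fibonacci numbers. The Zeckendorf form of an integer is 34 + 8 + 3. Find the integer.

45

34 + 8 + 3 = 45.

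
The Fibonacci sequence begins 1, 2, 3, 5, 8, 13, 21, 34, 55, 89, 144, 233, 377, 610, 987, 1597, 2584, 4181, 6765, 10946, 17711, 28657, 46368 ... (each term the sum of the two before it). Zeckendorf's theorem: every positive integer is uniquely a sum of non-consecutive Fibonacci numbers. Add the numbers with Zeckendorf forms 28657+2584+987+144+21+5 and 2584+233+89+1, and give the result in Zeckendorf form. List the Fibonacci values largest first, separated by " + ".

28657 + 4181 + 1597 + 610 + 233 + 21 + 5 + 1

The two numbers are 32398 and 2907, so their sum is 35305.
subtract 28657 from 35305: 6648 remains
subtract 4181 from 6648: 2467 remains
subtract 1597 from 2467: 870 remains
subtract 610 from 870: 260 remains
subtract 233 from 260: 27 remains
subtract 21 from 27: 6 remains
subtract 5 from 6: 1 remains
subtract 1 from 1: 0 remains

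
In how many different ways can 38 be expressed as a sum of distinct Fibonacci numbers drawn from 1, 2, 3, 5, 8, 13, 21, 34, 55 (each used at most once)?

3

Each representation comes from the Zeckendorf form by replacing some F_k with F_{k−1} + F_{k−2} where possible.
38 = 34+3+1 = 21+13+3+1 = 21+8+5+3+1 — 3 representations.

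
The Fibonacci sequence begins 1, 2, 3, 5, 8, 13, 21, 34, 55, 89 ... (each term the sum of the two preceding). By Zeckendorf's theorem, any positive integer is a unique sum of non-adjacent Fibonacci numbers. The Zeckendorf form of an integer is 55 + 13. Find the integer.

55 + 13 = 68.

68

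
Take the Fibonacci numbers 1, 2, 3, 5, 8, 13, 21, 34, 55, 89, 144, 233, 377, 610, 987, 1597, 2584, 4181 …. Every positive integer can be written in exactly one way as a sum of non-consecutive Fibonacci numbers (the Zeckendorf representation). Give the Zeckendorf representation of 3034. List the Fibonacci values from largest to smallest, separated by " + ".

2584 ≤ 3034 < 4181, so take 2584; remainder 450
377 ≤ 450 < 610, so take 377; remainder 73
55 ≤ 73 < 89, so take 55; remainder 18
13 ≤ 18 < 21, so take 13; remainder 5
5 ≤ 5 < 8, so take 5; remainder 0
So 3034 = 2584 + 377 + 55 + 13 + 5, with no two terms consecutive in the sequence.

2584 + 377 + 55 + 13 + 5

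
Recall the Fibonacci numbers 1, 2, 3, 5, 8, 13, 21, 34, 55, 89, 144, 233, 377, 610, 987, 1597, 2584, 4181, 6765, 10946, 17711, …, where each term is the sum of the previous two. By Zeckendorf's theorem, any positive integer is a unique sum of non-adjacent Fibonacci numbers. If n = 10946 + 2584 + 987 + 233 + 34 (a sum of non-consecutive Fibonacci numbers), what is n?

14784

10946 + 2584 + 987 + 233 + 34 = 14784.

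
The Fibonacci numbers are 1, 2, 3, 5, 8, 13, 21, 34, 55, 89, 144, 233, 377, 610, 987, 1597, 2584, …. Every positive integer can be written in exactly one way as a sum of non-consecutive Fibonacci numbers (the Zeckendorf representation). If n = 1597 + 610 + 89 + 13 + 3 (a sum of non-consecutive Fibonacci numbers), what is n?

2312

1597 + 610 + 89 + 13 + 3 = 2312.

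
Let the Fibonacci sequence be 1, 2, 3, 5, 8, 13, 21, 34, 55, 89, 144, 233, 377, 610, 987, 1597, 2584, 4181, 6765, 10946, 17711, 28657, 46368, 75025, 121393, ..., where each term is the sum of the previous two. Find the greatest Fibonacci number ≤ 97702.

75025

75025 ≤ 97702 < 121393, so the largest Fibonacci number not exceeding 97702 is 75025.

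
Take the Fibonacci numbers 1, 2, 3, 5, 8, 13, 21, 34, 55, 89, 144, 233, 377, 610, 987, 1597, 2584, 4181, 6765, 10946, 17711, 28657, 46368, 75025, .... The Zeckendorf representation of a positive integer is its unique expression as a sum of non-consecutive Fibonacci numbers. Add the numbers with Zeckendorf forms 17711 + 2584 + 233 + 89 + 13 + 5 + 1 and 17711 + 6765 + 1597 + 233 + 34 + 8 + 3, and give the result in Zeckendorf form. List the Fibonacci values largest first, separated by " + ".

The two numbers are 20636 and 26351, so their sum is 46987.
Greedy algorithm:
46987 − 46368 = 619
619 − 610 = 9
9 − 8 = 1
1 − 1 = 0

46368 + 610 + 8 + 1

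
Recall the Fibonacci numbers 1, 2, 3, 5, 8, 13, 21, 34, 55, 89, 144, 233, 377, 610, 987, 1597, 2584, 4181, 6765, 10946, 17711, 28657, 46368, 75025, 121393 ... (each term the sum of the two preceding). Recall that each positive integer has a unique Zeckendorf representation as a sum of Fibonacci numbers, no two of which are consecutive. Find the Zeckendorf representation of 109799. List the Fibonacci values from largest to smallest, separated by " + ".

Greedily peel off the largest Fibonacci term at each step:
109799 − 75025 = 34774
34774 − 28657 = 6117
6117 − 4181 = 1936
1936 − 1597 = 339
339 − 233 = 106
106 − 89 = 17
17 − 13 = 4
4 − 3 = 1
1 − 1 = 0
So 109799 = 75025 + 28657 + 4181 + 1597 + 233 + 89 + 13 + 3 + 1, with no two terms consecutive in the sequence.

75025 + 28657 + 4181 + 1597 + 233 + 89 + 13 + 3 + 1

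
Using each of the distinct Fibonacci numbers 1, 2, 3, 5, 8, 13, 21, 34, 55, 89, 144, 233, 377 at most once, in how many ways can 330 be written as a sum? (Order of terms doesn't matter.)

15

Each representation comes from the Zeckendorf form by replacing some F_k with F_{k−1} + F_{k−2} where possible.
330 = 233+89+8 = 233+89+5+3 = 233+55+34+8 = … (12 more), for 15 in all.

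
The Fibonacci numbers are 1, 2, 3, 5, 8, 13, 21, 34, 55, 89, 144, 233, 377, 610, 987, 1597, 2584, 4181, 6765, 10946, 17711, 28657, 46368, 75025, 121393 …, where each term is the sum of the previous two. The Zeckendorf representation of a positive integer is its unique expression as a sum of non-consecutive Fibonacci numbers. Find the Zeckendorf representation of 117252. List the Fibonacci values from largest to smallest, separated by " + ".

75025 + 28657 + 10946 + 2584 + 34 + 5 + 1

subtract 75025 from 117252: 42227 remains
subtract 28657 from 42227: 13570 remains
subtract 10946 from 13570: 2624 remains
subtract 2584 from 2624: 40 remains
subtract 34 from 40: 6 remains
subtract 5 from 6: 1 remains
subtract 1 from 1: 0 remains
So 117252 = 75025 + 28657 + 10946 + 2584 + 34 + 5 + 1, with no two terms consecutive in the sequence.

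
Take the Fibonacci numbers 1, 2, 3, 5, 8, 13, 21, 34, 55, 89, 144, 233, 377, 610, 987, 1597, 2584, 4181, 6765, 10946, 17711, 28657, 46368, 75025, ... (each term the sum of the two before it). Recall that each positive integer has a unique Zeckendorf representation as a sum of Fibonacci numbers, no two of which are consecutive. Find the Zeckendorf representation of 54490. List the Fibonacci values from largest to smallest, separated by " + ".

Greedy algorithm:
largest Fibonacci ≤ 54490 is 46368; 54490 − 46368 = 8122
largest Fibonacci ≤ 8122 is 6765; 8122 − 6765 = 1357
largest Fibonacci ≤ 1357 is 987; 1357 − 987 = 370
largest Fibonacci ≤ 370 is 233; 370 − 233 = 137
largest Fibonacci ≤ 137 is 89; 137 − 89 = 48
largest Fibonacci ≤ 48 is 34; 48 − 34 = 14
largest Fibonacci ≤ 14 is 13; 14 − 13 = 1
largest Fibonacci ≤ 1 is 1; 1 − 1 = 0
So 54490 = 46368 + 6765 + 987 + 233 + 89 + 34 + 13 + 1, with no two terms consecutive in the sequence.

46368 + 6765 + 987 + 233 + 89 + 34 + 13 + 1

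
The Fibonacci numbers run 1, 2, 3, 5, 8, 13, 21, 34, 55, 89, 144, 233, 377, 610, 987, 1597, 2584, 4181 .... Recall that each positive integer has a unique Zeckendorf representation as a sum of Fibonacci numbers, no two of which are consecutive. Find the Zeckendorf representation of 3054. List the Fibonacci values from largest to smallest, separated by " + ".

Greedy algorithm:
3054: greatest Fibonacci not exceeding it is 2584, leaving 470
470: greatest Fibonacci not exceeding it is 377, leaving 93
93: greatest Fibonacci not exceeding it is 89, leaving 4
4: greatest Fibonacci not exceeding it is 3, leaving 1
1: greatest Fibonacci not exceeding it is 1, leaving 0
So 3054 = 2584 + 377 + 89 + 3 + 1, with no two terms consecutive in the sequence.

2584 + 377 + 89 + 3 + 1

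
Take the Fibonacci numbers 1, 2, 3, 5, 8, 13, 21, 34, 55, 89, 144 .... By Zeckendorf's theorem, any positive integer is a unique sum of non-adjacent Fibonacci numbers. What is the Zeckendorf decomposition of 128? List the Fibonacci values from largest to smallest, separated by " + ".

89 + 34 + 5

largest Fibonacci ≤ 128 is 89; 128 − 89 = 39
largest Fibonacci ≤ 39 is 34; 39 − 34 = 5
largest Fibonacci ≤ 5 is 5; 5 − 5 = 0
So 128 = 89 + 34 + 5, with no two terms consecutive in the sequence.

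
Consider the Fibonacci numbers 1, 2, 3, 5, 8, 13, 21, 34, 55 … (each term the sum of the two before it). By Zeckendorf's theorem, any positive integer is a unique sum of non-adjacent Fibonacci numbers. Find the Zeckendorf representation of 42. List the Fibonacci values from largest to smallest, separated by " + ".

34 + 8

take 34 (≤ 42); 42 − 34 = 8
take 8 (≤ 8); 8 − 8 = 0
So 42 = 34 + 8, with no two terms consecutive in the sequence.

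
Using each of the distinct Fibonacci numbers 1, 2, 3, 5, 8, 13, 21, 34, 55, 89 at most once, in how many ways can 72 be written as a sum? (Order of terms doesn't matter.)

72 = 55+13+3+1 = 55+8+5+3+1 = 34+21+13+3+1 = 34+21+8+5+3+1 — 4 representations.

4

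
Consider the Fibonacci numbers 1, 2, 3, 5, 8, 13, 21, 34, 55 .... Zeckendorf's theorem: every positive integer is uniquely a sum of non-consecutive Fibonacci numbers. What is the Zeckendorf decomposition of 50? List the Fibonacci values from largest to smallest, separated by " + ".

34 + 13 + 3

Greedy algorithm:
take 34 (≤ 50); 50 − 34 = 16
take 13 (≤ 16); 16 − 13 = 3
take 3 (≤ 3); 3 − 3 = 0
So 50 = 34 + 13 + 3, with no two terms consecutive in the sequence.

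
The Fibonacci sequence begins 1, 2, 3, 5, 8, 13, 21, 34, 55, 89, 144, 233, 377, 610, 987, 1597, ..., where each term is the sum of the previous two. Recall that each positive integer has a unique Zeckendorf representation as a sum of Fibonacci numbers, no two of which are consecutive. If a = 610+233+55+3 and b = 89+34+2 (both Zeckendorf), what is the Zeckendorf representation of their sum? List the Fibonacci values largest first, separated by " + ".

987 + 34 + 5

The two numbers are 901 and 125, so their sum is 1026.
Repeatedly subtract the largest Fibonacci number that fits:
1026 − 987 = 39
39 − 34 = 5
5 − 5 = 0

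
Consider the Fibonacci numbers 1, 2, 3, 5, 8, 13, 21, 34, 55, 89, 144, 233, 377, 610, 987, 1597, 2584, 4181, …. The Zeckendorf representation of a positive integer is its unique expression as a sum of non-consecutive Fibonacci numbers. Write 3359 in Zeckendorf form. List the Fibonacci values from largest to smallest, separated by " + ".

Repeatedly subtract the largest Fibonacci number that fits:
subtract 2584 from 3359: 775 remains
subtract 610 from 775: 165 remains
subtract 144 from 165: 21 remains
subtract 21 from 21: 0 remains
So 3359 = 2584 + 610 + 144 + 21, with no two terms consecutive in the sequence.

2584 + 610 + 144 + 21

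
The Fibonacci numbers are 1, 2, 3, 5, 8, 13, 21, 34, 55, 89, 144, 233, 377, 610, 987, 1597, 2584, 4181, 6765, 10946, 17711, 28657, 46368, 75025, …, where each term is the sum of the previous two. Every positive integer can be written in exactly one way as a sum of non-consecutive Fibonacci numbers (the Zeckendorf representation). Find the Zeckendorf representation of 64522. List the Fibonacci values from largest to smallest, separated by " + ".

46368 + 17711 + 377 + 55 + 8 + 3

64522 − 46368 = 18154
18154 − 17711 = 443
443 − 377 = 66
66 − 55 = 11
11 − 8 = 3
3 − 3 = 0
So 64522 = 46368 + 17711 + 377 + 55 + 8 + 3, with no two terms consecutive in the sequence.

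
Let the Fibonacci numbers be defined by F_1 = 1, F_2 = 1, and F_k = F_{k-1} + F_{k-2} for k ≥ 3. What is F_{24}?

Iterating the recurrence up to F_{19} = 4181 and F_{18} = 2584:
F_{20} = F_{19} + F_{18} = 4181 + 2584 = 6765
F_{21} = F_{20} + F_{19} = 6765 + 4181 = 10946
F_{22} = F_{21} + F_{20} = 10946 + 6765 = 17711
F_{23} = F_{22} + F_{21} = 17711 + 10946 = 28657
F_{24} = F_{23} + F_{22} = 28657 + 17711 = 46368

46368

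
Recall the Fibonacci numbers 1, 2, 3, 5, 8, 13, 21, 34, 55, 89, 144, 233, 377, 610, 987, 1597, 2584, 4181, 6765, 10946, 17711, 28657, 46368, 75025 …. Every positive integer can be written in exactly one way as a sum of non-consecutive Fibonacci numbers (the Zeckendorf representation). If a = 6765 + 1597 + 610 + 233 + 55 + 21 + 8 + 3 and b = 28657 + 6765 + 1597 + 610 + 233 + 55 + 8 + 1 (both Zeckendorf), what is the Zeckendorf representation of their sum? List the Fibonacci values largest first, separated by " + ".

The two numbers are 9292 and 37926, so their sum is 47218.
take 46368 (≤ 47218); 47218 − 46368 = 850
take 610 (≤ 850); 850 − 610 = 240
take 233 (≤ 240); 240 − 233 = 7
take 5 (≤ 7); 7 − 5 = 2
take 2 (≤ 2); 2 − 2 = 0

46368 + 610 + 233 + 5 + 2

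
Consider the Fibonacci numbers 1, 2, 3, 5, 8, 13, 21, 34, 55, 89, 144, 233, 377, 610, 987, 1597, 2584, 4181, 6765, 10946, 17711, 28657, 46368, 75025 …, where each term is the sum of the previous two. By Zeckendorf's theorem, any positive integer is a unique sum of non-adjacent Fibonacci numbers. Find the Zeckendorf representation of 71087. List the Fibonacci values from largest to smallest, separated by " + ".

71087: greatest Fibonacci not exceeding it is 46368, leaving 24719
24719: greatest Fibonacci not exceeding it is 17711, leaving 7008
7008: greatest Fibonacci not exceeding it is 6765, leaving 243
243: greatest Fibonacci not exceeding it is 233, leaving 10
10: greatest Fibonacci not exceeding it is 8, leaving 2
2: greatest Fibonacci not exceeding it is 2, leaving 0
So 71087 = 46368 + 17711 + 6765 + 233 + 8 + 2, with no two terms consecutive in the sequence.

46368 + 17711 + 6765 + 233 + 8 + 2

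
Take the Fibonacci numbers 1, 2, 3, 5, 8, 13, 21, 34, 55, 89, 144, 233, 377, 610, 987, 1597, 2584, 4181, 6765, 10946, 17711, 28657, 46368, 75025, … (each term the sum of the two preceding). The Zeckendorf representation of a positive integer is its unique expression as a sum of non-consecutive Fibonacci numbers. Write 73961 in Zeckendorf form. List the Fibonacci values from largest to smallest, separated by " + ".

46368 + 17711 + 6765 + 2584 + 377 + 144 + 8 + 3 + 1

46368 ≤ 73961 < 75025, so take 46368; remainder 27593
17711 ≤ 27593 < 28657, so take 17711; remainder 9882
6765 ≤ 9882 < 10946, so take 6765; remainder 3117
2584 ≤ 3117 < 4181, so take 2584; remainder 533
377 ≤ 533 < 610, so take 377; remainder 156
144 ≤ 156 < 233, so take 144; remainder 12
8 ≤ 12 < 13, so take 8; remainder 4
3 ≤ 4 < 5, so take 3; remainder 1
1 ≤ 1 < 2, so take 1; remainder 0
So 73961 = 46368 + 17711 + 6765 + 2584 + 377 + 144 + 8 + 3 + 1, with no two terms consecutive in the sequence.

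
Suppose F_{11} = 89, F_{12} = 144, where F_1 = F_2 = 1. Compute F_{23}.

28657

By the addition formula F_{m+n} = F_m F_{n+1} + F_{m−1} F_n with m=12, n=11: F_{23} = 144·144 + 89·89 = 20736 + 7921 = 28657.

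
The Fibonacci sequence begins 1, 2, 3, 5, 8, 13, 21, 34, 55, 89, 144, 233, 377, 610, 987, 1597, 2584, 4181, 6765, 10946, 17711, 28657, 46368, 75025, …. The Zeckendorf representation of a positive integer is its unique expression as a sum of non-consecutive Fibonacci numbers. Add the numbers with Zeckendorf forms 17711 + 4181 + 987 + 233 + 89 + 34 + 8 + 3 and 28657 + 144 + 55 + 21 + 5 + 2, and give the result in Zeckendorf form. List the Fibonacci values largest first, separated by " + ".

46368 + 4181 + 987 + 377 + 144 + 55 + 13 + 5

The two numbers are 23246 and 28884, so their sum is 52130.
subtract 46368 from 52130: 5762 remains
subtract 4181 from 5762: 1581 remains
subtract 987 from 1581: 594 remains
subtract 377 from 594: 217 remains
subtract 144 from 217: 73 remains
subtract 55 from 73: 18 remains
subtract 13 from 18: 5 remains
subtract 5 from 5: 0 remains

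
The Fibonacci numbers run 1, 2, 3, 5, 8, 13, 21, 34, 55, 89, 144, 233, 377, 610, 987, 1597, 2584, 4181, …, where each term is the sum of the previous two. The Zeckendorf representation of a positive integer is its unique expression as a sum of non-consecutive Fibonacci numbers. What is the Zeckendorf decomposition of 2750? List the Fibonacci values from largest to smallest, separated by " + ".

2750: greatest Fibonacci not exceeding it is 2584, leaving 166
166: greatest Fibonacci not exceeding it is 144, leaving 22
22: greatest Fibonacci not exceeding it is 21, leaving 1
1: greatest Fibonacci not exceeding it is 1, leaving 0
So 2750 = 2584 + 144 + 21 + 1, with no two terms consecutive in the sequence.

2584 + 144 + 21 + 1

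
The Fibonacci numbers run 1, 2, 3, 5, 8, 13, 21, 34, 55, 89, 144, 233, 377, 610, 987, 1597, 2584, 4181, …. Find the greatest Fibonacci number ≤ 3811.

2584

2584 ≤ 3811 < 4181, so the largest Fibonacci number not exceeding 3811 is 2584.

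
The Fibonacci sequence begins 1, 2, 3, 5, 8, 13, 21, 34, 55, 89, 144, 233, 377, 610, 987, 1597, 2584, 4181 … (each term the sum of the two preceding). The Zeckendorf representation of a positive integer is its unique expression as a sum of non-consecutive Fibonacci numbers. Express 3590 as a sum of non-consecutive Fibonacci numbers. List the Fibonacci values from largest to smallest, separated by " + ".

2584 + 987 + 13 + 5 + 1

largest Fibonacci ≤ 3590 is 2584; 3590 − 2584 = 1006
largest Fibonacci ≤ 1006 is 987; 1006 − 987 = 19
largest Fibonacci ≤ 19 is 13; 19 − 13 = 6
largest Fibonacci ≤ 6 is 5; 6 − 5 = 1
largest Fibonacci ≤ 1 is 1; 1 − 1 = 0
So 3590 = 2584 + 987 + 13 + 5 + 1, with no two terms consecutive in the sequence.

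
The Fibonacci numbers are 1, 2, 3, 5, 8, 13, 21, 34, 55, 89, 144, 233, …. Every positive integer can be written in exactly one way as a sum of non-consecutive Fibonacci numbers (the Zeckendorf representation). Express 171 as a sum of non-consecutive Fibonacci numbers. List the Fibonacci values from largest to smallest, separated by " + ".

144 + 21 + 5 + 1

Greedy algorithm:
largest Fibonacci ≤ 171 is 144; 171 − 144 = 27
largest Fibonacci ≤ 27 is 21; 27 − 21 = 6
largest Fibonacci ≤ 6 is 5; 6 − 5 = 1
largest Fibonacci ≤ 1 is 1; 1 − 1 = 0
So 171 = 144 + 21 + 5 + 1, with no two terms consecutive in the sequence.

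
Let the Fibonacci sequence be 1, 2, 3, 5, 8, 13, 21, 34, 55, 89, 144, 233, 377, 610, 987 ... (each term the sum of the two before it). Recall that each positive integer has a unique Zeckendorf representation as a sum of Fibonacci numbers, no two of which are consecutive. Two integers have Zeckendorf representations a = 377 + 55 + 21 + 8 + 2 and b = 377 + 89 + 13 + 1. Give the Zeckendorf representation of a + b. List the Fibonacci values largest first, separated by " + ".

The two numbers are 463 and 480, so their sum is 943.
Greedily peel off the largest Fibonacci term at each step:
943 − 610 = 333
333 − 233 = 100
100 − 89 = 11
11 − 8 = 3
3 − 3 = 0

610 + 233 + 89 + 8 + 3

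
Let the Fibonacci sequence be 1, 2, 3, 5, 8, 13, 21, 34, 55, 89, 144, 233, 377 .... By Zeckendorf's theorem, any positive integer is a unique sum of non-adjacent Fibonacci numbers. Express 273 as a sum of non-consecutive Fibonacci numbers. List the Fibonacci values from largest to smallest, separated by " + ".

Greedy algorithm:
subtract 233 from 273: 40 remains
subtract 34 from 40: 6 remains
subtract 5 from 6: 1 remains
subtract 1 from 1: 0 remains
So 273 = 233 + 34 + 5 + 1, with no two terms consecutive in the sequence.

233 + 34 + 5 + 1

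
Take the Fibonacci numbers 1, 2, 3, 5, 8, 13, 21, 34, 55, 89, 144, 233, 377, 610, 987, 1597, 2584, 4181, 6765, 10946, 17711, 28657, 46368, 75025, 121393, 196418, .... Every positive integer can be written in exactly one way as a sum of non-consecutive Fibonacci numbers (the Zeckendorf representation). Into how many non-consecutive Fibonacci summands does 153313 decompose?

Greedy algorithm:
121393 ≤ 153313 < 196418, so take 121393; remainder 31920
28657 ≤ 31920 < 46368, so take 28657; remainder 3263
2584 ≤ 3263 < 4181, so take 2584; remainder 679
610 ≤ 679 < 987, so take 610; remainder 69
55 ≤ 69 < 89, so take 55; remainder 14
13 ≤ 14 < 21, so take 13; remainder 1
1 ≤ 1 < 2, so take 1; remainder 0
153313 = 121393 + 28657 + 2584 + 610 + 55 + 13 + 1, which has 7 terms.

7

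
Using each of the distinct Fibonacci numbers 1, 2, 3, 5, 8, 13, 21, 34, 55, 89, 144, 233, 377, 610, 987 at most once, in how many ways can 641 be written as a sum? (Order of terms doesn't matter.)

Starting from the Zeckendorf form and repeatedly splitting a term F_k into F_{k−1} + F_{k−2} (when neither is already used) reaches every representation.
641 = 610+21+8+2 = 610+21+5+3+2 = 377+233+21+8+2 = 610+13+8+5+3+2 = 377+233+21+5+3+2 = … (7 more), for 12 in all.

12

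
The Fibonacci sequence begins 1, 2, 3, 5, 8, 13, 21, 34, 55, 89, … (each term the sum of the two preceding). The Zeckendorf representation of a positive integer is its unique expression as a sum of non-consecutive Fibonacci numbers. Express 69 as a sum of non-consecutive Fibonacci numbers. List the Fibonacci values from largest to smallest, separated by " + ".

55 + 13 + 1

largest Fibonacci ≤ 69 is 55; 69 − 55 = 14
largest Fibonacci ≤ 14 is 13; 14 − 13 = 1
largest Fibonacci ≤ 1 is 1; 1 − 1 = 0
So 69 = 55 + 13 + 1, with no two terms consecutive in the sequence.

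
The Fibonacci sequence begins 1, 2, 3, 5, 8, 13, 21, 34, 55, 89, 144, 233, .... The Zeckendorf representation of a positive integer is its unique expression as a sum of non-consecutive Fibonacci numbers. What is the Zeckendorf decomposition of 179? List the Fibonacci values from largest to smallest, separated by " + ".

144 + 34 + 1

subtract 144 from 179: 35 remains
subtract 34 from 35: 1 remains
subtract 1 from 1: 0 remains
So 179 = 144 + 34 + 1, with no two terms consecutive in the sequence.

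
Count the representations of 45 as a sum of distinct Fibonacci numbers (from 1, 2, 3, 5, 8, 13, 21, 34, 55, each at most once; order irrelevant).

6

45 = 34+8+3 = 34+8+2+1 = 21+13+8+3 = … (3 more), for 6 in all.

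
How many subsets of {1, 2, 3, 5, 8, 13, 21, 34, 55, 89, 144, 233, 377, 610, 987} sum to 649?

Each representation comes from the Zeckendorf form by replacing some F_k with F_{k−1} + F_{k−2} where possible.
649 = 610+34+5 = 610+34+3+2 = 610+21+13+5 = 377+233+34+5 = 610+21+13+3+2 = … (13 more), for 18 in all.

18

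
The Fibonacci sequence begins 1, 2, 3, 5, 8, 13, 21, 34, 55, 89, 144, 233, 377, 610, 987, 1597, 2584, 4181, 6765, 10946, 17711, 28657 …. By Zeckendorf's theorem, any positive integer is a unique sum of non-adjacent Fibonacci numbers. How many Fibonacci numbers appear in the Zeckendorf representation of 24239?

Greedy algorithm:
24239: greatest Fibonacci not exceeding it is 17711, leaving 6528
6528: greatest Fibonacci not exceeding it is 4181, leaving 2347
2347: greatest Fibonacci not exceeding it is 1597, leaving 750
750: greatest Fibonacci not exceeding it is 610, leaving 140
140: greatest Fibonacci not exceeding it is 89, leaving 51
51: greatest Fibonacci not exceeding it is 34, leaving 17
17: greatest Fibonacci not exceeding it is 13, leaving 4
4: greatest Fibonacci not exceeding it is 3, leaving 1
1: greatest Fibonacci not exceeding it is 1, leaving 0
24239 = 17711 + 4181 + 1597 + 610 + 89 + 34 + 13 + 3 + 1, which has 9 terms.

9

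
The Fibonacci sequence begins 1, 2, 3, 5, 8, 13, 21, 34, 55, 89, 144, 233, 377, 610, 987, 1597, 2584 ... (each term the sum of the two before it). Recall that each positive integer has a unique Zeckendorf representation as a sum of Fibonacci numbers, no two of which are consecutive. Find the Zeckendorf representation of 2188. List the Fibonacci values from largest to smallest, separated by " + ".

1597 + 377 + 144 + 55 + 13 + 2

2188: greatest Fibonacci not exceeding it is 1597, leaving 591
591: greatest Fibonacci not exceeding it is 377, leaving 214
214: greatest Fibonacci not exceeding it is 144, leaving 70
70: greatest Fibonacci not exceeding it is 55, leaving 15
15: greatest Fibonacci not exceeding it is 13, leaving 2
2: greatest Fibonacci not exceeding it is 2, leaving 0
So 2188 = 1597 + 377 + 144 + 55 + 13 + 2, with no two terms consecutive in the sequence.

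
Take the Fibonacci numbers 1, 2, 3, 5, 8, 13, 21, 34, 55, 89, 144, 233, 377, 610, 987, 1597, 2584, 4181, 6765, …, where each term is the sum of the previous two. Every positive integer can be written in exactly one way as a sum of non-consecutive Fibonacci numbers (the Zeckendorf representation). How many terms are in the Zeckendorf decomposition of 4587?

subtract 4181 from 4587: 406 remains
subtract 377 from 406: 29 remains
subtract 21 from 29: 8 remains
subtract 8 from 8: 0 remains
4587 = 4181 + 377 + 21 + 8, which has 4 terms.

4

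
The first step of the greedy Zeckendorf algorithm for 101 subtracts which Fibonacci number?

89 ≤ 101 < 144, so the largest Fibonacci number not exceeding 101 is 89.

89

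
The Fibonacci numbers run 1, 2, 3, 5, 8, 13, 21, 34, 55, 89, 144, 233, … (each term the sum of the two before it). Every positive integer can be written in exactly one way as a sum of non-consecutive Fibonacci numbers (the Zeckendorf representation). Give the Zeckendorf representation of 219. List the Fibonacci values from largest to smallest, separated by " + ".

144 + 55 + 13 + 5 + 2

subtract 144 from 219: 75 remains
subtract 55 from 75: 20 remains
subtract 13 from 20: 7 remains
subtract 5 from 7: 2 remains
subtract 2 from 2: 0 remains
So 219 = 144 + 55 + 13 + 5 + 2, with no two terms consecutive in the sequence.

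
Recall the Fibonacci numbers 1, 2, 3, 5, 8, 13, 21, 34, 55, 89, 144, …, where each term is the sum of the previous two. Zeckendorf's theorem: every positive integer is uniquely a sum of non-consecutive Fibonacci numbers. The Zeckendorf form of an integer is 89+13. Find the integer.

102

89+13 = 102.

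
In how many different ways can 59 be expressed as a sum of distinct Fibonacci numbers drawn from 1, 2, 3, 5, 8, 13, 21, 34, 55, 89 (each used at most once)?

Starting from the Zeckendorf form and repeatedly splitting a term F_k into F_{k−1} + F_{k−2} (when neither is already used) reaches every representation.
59 = 55+3+1 = 34+21+3+1 = 34+13+8+3+1 — 3 representations.

3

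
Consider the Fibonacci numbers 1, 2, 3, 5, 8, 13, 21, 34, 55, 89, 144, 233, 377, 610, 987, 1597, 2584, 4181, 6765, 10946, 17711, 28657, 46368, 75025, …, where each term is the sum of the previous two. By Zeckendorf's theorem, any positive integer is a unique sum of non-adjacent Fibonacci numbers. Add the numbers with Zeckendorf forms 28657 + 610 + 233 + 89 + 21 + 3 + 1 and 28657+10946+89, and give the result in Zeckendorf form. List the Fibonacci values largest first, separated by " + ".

46368 + 17711 + 4181 + 987 + 55 + 3 + 1

The two numbers are 29614 and 39692, so their sum is 69306.
take 46368 (≤ 69306); 69306 − 46368 = 22938
take 17711 (≤ 22938); 22938 − 17711 = 5227
take 4181 (≤ 5227); 5227 − 4181 = 1046
take 987 (≤ 1046); 1046 − 987 = 59
take 55 (≤ 59); 59 − 55 = 4
take 3 (≤ 4); 4 − 3 = 1
take 1 (≤ 1); 1 − 1 = 0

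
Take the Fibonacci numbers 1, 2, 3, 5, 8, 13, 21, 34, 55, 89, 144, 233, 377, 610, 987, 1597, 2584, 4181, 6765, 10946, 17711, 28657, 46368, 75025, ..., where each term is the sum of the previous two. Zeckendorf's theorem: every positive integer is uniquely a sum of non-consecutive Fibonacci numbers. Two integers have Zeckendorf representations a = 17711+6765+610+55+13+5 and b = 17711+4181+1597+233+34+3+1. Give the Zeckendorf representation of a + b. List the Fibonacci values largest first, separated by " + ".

46368 + 1597 + 610 + 233 + 89 + 21 + 1

The two numbers are 25159 and 23760, so their sum is 48919.
46368 ≤ 48919 < 75025, so take 46368; remainder 2551
1597 ≤ 2551 < 2584, so take 1597; remainder 954
610 ≤ 954 < 987, so take 610; remainder 344
233 ≤ 344 < 377, so take 233; remainder 111
89 ≤ 111 < 144, so take 89; remainder 22
21 ≤ 22 < 34, so take 21; remainder 1
1 ≤ 1 < 2, so take 1; remainder 0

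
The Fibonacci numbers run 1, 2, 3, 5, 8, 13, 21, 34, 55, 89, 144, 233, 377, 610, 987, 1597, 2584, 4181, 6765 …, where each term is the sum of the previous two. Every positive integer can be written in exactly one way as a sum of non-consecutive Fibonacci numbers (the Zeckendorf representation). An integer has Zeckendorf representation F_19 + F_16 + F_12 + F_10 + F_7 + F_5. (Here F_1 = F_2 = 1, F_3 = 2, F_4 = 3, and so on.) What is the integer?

F_19 + F_16 + F_12 + F_10 + F_7 + F_5 = 4181 + 987 + 144 + 55 + 13 + 5 = 5385.

5385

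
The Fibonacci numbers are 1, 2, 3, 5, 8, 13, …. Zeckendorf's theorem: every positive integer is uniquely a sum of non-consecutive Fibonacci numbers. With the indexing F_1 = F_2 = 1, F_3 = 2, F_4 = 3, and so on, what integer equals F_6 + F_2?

9

F_6 + F_2 = 8 + 1 = 9.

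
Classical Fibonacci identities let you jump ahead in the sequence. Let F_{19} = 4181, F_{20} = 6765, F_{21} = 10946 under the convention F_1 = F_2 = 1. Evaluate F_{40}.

By the addition formula F_{m+n} = F_m F_{n+1} + F_{m−1} F_n with m=20, n=20: F_{40} = 6765·10946 + 4181·6765 = 74049690 + 28284465 = 102334155.

102334155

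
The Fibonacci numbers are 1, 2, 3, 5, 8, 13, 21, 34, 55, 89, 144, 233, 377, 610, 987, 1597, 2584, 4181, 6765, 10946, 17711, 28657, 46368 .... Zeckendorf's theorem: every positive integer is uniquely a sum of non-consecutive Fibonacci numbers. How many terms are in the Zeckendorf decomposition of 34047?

7

Repeatedly subtract the largest Fibonacci number that fits:
subtract 28657 from 34047: 5390 remains
subtract 4181 from 5390: 1209 remains
subtract 987 from 1209: 222 remains
subtract 144 from 222: 78 remains
subtract 55 from 78: 23 remains
subtract 21 from 23: 2 remains
subtract 2 from 2: 0 remains
34047 = 28657 + 4181 + 987 + 144 + 55 + 21 + 2, which has 7 terms.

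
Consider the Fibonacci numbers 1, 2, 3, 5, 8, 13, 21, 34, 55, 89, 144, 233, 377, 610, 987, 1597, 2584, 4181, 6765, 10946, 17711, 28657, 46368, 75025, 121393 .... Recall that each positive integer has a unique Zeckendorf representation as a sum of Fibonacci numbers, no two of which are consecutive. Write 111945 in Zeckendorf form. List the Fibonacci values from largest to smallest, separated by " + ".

75025 + 28657 + 6765 + 987 + 377 + 89 + 34 + 8 + 3

Greedily peel off the largest Fibonacci term at each step:
largest Fibonacci ≤ 111945 is 75025; 111945 − 75025 = 36920
largest Fibonacci ≤ 36920 is 28657; 36920 − 28657 = 8263
largest Fibonacci ≤ 8263 is 6765; 8263 − 6765 = 1498
largest Fibonacci ≤ 1498 is 987; 1498 − 987 = 511
largest Fibonacci ≤ 511 is 377; 511 − 377 = 134
largest Fibonacci ≤ 134 is 89; 134 − 89 = 45
largest Fibonacci ≤ 45 is 34; 45 − 34 = 11
largest Fibonacci ≤ 11 is 8; 11 − 8 = 3
largest Fibonacci ≤ 3 is 3; 3 − 3 = 0
So 111945 = 75025 + 28657 + 6765 + 987 + 377 + 89 + 34 + 8 + 3, with no two terms consecutive in the sequence.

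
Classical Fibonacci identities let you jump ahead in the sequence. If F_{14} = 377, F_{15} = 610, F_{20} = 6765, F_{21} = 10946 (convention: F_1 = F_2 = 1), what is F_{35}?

By the addition formula F_{m+n} = F_m F_{n+1} + F_{m−1} F_n with m=15, n=20: F_{35} = 610·10946 + 377·6765 = 6677060 + 2550405 = 9227465.

9227465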